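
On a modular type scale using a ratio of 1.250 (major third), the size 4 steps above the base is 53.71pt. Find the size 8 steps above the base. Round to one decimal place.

53.71 × 1.250⁴ = 53.71 × 2.44141 ≈ 131.128

131.1pt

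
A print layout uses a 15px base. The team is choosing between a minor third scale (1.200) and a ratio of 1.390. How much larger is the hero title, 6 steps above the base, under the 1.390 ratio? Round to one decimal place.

63.4px

Minor third: 15.0 × 1.200⁶ = 44.790px
At 1.390: 15.0 × 1.390⁶ = 108.188px
Difference: 108.188 − 44.790 = 63.398px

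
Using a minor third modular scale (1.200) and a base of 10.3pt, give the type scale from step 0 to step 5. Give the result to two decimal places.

Step 0: 10.3pt
Step 1: 10.3 × 1.200 = 12.36
Step 2: 10.3 × 1.200² = 14.83
Step 3: 10.3 × 1.200³ = 17.80
Step 4: 10.3 × 1.200⁴ = 21.36
Step 5: 10.3 × 1.200⁵ = 25.63

10.30pt, 12.36pt, 14.83pt, 17.80pt, 21.36pt, 25.63pt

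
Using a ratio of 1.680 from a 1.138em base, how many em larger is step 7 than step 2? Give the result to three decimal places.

39.772em

Step 2: 1.138 × 1.680² = 3.21189em
Step 7: 1.138 × 1.680⁷ = 42.98404em
Difference: 42.98404 − 3.21189 = 39.77215em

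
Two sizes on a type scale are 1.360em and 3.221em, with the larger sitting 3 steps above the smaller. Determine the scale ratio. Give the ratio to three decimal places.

r³ = 3.221 / 1.360, so r = (3.221/1.360)^(1/3).
r = 2.3684^(1/3) ≈ 1.3330

1.333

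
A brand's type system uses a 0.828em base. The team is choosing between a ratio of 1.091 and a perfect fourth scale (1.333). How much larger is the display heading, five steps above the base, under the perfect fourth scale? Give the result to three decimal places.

At 1.091: 0.828 × 1.091⁵ = 1.27984em
Perfect fourth: 0.828 × 1.333⁵ = 3.48483em
Difference: 3.48483 − 1.27984 = 2.20499em

2.205em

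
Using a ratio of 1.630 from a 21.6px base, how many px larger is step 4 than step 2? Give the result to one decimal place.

Step 2: 21.6 × 1.630² = 57.389px
Step 4: 21.6 × 1.630⁴ = 152.477px
Difference: 152.477 − 57.389 = 95.088px

95.1px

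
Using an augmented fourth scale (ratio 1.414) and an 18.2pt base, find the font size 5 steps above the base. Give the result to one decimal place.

102.9pt

18.2 × 1.414⁵ = 18.2 × 5.65258 ≈ 102.88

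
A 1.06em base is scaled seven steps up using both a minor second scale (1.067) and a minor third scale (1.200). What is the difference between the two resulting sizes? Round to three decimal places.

2.129em

Minor second: 1.06 × 1.067⁷ = 1.66900em
Minor third: 1.06 × 1.200⁷ = 3.79817em
Difference: 3.79817 − 1.66900 = 2.12917em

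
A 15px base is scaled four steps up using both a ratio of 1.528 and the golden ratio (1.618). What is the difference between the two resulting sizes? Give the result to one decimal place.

At 1.528: 15.0 × 1.528⁴ = 81.768px
Golden ratio: 15.0 × 1.618⁴ = 102.803px
Difference: 102.803 − 81.768 = 21.035px

21.0px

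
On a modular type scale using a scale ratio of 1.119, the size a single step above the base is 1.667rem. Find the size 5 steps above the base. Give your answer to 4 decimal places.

2.6137rem

1.667 × 1.119⁴ = 1.667 × 1.56791 ≈ 2.6137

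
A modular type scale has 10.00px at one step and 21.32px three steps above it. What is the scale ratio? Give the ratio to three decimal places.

1.287

r³ = 21.32 / 10.00, so r = (21.32/10.00)^(1/3).
r = 2.1320^(1/3) ≈ 1.2871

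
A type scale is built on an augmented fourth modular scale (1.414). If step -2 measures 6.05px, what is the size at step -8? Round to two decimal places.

6.05 ÷ 1.414⁶ = 6.05 ÷ 7.99275 ≈ 0.757

0.76px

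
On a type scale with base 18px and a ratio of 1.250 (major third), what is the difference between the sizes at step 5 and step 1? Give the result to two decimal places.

Step 1: 18.0 × 1.250 = 22.5000px
Step 5: 18.0 × 1.250⁵ = 54.9316px
Difference: 54.9316 − 22.5000 = 32.4316px

32.43px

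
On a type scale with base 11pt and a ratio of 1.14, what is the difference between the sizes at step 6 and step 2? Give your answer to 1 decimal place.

Step 2: 11.0 × 1.14² = 14.296pt
Step 6: 11.0 × 1.14⁶ = 24.145pt
Difference: 24.145 − 14.296 = 9.849pt

9.8pt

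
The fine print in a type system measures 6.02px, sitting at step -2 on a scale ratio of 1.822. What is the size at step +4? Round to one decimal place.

6.02 × 1.822⁶ = 6.02 × 36.58392 ≈ 220.235

220.2px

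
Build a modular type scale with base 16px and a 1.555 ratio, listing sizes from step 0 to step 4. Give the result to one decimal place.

16.0px, 24.9px, 38.7px, 60.2px, 93.5px

Step 0: 16px
Step 1: 16.0 × 1.555 = 24.9
Step 2: 16.0 × 1.555² = 38.7
Step 3: 16.0 × 1.555³ = 60.2
Step 4: 16.0 × 1.555⁴ = 93.5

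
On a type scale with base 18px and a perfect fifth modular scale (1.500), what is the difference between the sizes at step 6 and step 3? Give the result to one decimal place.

144.3px

Step 3: 18.0 × 1.500³ = 60.750px
Step 6: 18.0 × 1.500⁶ = 205.031px
Difference: 205.031 − 60.750 = 144.281px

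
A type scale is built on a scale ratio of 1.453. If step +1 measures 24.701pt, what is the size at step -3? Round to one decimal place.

24.701 ÷ 1.453⁴ = 24.701 ÷ 4.45720 ≈ 5.542

5.5pt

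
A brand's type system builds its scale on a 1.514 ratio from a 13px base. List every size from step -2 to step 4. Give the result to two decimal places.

Step -2: 13.0 ÷ 1.514² = 5.67
Step -1: 13.0 ÷ 1.514 = 8.59
Step 0: 13px
Step 1: 13.0 × 1.514 = 19.68
Step 2: 13.0 × 1.514² = 29.80
Step 3: 13.0 × 1.514³ = 45.12
Step 4: 13.0 × 1.514⁴ = 68.30

5.67px, 8.59px, 13.00px, 19.68px, 29.80px, 45.12px, 68.30px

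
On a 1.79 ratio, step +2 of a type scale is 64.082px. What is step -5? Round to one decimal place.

Moving from step +2 to step -5 is 7 steps down, so divide by r⁷.
64.082 ÷ 1.79⁷ = 64.082 ÷ 58.88046 ≈ 1.088

1.1px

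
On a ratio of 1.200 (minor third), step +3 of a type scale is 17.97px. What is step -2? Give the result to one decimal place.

17.97 ÷ 1.200⁵ = 17.97 ÷ 2.48832 ≈ 7.222

7.2px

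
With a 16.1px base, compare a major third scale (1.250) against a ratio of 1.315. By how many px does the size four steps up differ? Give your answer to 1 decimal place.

Major third: 16.1 × 1.250⁴ = 39.307px
At 1.315: 16.1 × 1.315⁴ = 48.143px
Difference: 48.143 − 39.307 = 8.836px

8.8px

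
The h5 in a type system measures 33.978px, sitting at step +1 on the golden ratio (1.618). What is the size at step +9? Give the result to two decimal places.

The gap is 9 − (1) = 8 steps, so the factor is 1.618^8.
33.978 × 1.618⁸ = 33.978 × 46.97082 ≈ 1595.975

1595.97px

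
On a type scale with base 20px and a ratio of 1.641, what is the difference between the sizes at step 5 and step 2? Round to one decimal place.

Step 2: 20.0 × 1.641² = 53.858px
Step 5: 20.0 × 1.641⁵ = 237.998px
Difference: 237.998 − 53.858 = 184.140px

184.1px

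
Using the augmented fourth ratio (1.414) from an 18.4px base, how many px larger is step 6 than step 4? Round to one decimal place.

73.5px

Step 4: 18.4 × 1.414⁴ = 73.556px
Step 6: 18.4 × 1.414⁶ = 147.067px
Difference: 147.067 − 73.556 = 73.511px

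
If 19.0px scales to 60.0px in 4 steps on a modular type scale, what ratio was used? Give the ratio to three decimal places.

1.333

The ratio satisfies 19.0 × r⁴ = 60.0, so r = (60.0 / 19.0)^(1/4).
r = 3.1579^(1/4) ≈ 1.3331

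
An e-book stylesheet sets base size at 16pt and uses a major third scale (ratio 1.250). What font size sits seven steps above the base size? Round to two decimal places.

76.29pt

Each step on a modular scale multiplies by the ratio, so the size n steps from the base is base × ratioⁿ.
16.0 × 1.250⁷ = 16.0 × 4.76837 ≈ 76.29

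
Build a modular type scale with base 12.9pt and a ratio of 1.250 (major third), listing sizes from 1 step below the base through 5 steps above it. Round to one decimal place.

Step -1: 12.9 ÷ 1.250 = 10.3
Step 0: 12.9pt
Step 1: 12.9 × 1.250 = 16.1
Step 2: 12.9 × 1.250² = 20.2
Step 3: 12.9 × 1.250³ = 25.2
Step 4: 12.9 × 1.250⁴ = 31.5
Step 5: 12.9 × 1.250⁵ = 39.4

10.3pt, 12.9pt, 16.1pt, 20.2pt, 25.2pt, 31.5pt, 39.4pt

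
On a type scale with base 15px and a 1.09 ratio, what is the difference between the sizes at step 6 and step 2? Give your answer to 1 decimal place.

7.3px

Step 2: 15.0 × 1.09² = 17.822px
Step 6: 15.0 × 1.09⁶ = 25.157px
Difference: 25.157 − 17.822 = 7.335px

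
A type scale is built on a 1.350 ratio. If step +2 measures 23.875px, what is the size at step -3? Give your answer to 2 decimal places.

5.32px

23.875 ÷ 1.350⁵ = 23.875 ÷ 4.48403 ≈ 5.324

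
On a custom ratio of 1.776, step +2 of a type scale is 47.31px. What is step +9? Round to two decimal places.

47.31 × 1.776⁷ = 47.31 × 55.73150 ≈ 2636.657

2636.66px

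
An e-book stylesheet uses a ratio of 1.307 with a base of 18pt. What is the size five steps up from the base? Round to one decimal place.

Every step multiplies by the scale ratio.
18.0 × 1.307⁵ = 18.0 × 3.81398 ≈ 68.65

68.7pt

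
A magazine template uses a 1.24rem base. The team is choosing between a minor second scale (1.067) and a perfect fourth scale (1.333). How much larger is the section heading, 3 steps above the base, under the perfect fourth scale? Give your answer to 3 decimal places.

Minor second: 1.24 × 1.067³ = 1.50631rem
Perfect fourth: 1.24 × 1.333³ = 2.93706rem
Difference: 2.93706 − 1.50631 = 1.43075rem

1.431rem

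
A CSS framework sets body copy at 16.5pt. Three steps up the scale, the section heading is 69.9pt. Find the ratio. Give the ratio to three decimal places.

r³ = 69.9 / 16.5, so r = (69.9/16.5)^(1/3).
r = 4.2364^(1/3) ≈ 1.6181

1.618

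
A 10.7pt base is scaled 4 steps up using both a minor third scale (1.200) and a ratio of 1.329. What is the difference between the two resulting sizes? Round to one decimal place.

Minor third: 10.7 × 1.200⁴ = 22.188pt
At 1.329: 10.7 × 1.329⁴ = 33.380pt
Difference: 33.380 − 22.188 = 11.192pt

11.2pt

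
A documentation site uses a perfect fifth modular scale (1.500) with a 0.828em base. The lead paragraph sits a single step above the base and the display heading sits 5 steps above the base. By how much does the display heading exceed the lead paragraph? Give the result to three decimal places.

Step 1: 0.828 × 1.500 = 1.24200em
Step 5: 0.828 × 1.500⁵ = 6.28762em
Difference: 6.28762 − 1.24200 = 5.04562em

5.046em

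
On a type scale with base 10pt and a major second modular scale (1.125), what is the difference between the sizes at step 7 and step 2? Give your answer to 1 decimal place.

Step 2: 10.0 × 1.125² = 12.656pt
Step 7: 10.0 × 1.125⁷ = 22.807pt
Difference: 22.807 − 12.656 = 10.151pt

10.2pt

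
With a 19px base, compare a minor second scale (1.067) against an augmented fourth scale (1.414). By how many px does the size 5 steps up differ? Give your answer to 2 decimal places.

Minor second: 19.0 × 1.067⁵ = 26.2770px
Augmented fourth: 19.0 × 1.414⁵ = 107.3991px
Difference: 107.3991 − 26.2770 = 81.1221px

81.12px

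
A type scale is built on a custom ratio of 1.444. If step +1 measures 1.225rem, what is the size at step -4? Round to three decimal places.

0.195rem

1.225 ÷ 1.444⁵ = 1.225 ÷ 6.27821 ≈ 0.195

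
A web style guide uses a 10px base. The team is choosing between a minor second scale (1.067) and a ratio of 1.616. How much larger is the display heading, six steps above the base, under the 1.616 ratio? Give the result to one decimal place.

Minor second: 10.0 × 1.067⁶ = 14.757px
At 1.616: 10.0 × 1.616⁶ = 178.094px
Difference: 178.094 − 14.757 = 163.337px

163.3px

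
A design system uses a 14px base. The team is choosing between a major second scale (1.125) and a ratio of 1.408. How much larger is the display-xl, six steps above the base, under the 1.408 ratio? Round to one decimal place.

Major second: 14.0 × 1.125⁶ = 28.382px
At 1.408: 14.0 × 1.408⁶ = 109.080px
Difference: 109.080 − 28.382 = 80.698px

80.7px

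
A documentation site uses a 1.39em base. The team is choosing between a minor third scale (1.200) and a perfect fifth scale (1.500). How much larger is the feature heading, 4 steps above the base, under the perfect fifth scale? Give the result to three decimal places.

Minor third: 1.39 × 1.200⁴ = 2.88230em
Perfect fifth: 1.39 × 1.500⁴ = 7.03687em
Difference: 7.03687 − 2.88230 = 4.15457em

4.155em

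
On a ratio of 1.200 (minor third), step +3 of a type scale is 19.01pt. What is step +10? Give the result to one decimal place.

19.01 × 1.200⁷ = 19.01 × 3.58318 ≈ 68.116

68.1pt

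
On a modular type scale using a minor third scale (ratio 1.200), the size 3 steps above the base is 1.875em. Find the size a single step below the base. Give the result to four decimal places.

0.9042em

1.875 ÷ 1.200⁴ = 1.875 ÷ 2.07360 ≈ 0.9042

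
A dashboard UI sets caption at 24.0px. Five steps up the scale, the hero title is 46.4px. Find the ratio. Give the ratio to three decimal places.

The ratio satisfies 24.0 × r⁵ = 46.4, so r = (46.4 / 24.0)^(1/5).
r = 1.9333^(1/5) ≈ 1.1409

1.141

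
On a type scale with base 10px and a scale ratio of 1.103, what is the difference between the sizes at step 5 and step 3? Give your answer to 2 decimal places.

2.91px

Step 3: 10.0 × 1.103³ = 13.4192px
Step 5: 10.0 × 1.103⁵ = 16.3259px
Difference: 16.3259 − 13.4192 = 2.9067px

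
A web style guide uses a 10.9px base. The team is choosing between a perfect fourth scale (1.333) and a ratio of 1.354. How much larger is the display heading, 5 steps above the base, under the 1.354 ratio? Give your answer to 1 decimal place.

Perfect fourth: 10.9 × 1.333⁵ = 45.875px
At 1.354: 10.9 × 1.354⁵ = 49.604px
Difference: 49.604 − 45.875 = 3.729px

3.7px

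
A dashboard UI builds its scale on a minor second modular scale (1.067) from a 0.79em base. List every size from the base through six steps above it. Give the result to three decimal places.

Step 0: 0.79em
Step 1: 0.79 × 1.067 = 0.843
Step 2: 0.79 × 1.067² = 0.899
Step 3: 0.79 × 1.067³ = 0.960
Step 4: 0.79 × 1.067⁴ = 1.024
Step 5: 0.79 × 1.067⁵ = 1.093
Step 6: 0.79 × 1.067⁶ = 1.166

0.790em, 0.843em, 0.899em, 0.960em, 1.024em, 1.093em, 1.166em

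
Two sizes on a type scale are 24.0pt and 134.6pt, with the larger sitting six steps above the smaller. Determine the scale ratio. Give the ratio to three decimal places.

1.333

The ratio satisfies 24.0 × r⁶ = 134.6, so r = (134.6 / 24.0)^(1/6).
r = 5.6083^(1/6) ≈ 1.3329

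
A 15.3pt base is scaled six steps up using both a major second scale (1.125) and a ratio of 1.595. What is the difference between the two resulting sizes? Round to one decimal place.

220.9pt

Major second: 15.3 × 1.125⁶ = 31.017pt
At 1.595: 15.3 × 1.595⁶ = 251.916pt
Difference: 251.916 − 31.017 = 220.899pt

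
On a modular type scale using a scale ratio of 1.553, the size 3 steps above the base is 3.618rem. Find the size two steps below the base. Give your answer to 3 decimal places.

3.618 ÷ 1.553⁵ = 3.618 ÷ 9.03353 ≈ 0.401

0.401rem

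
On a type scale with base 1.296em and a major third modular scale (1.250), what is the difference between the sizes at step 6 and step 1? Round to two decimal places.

3.32em

Step 1: 1.296 × 1.250 = 1.6200em
Step 6: 1.296 × 1.250⁶ = 4.9438em
Difference: 4.9438 − 1.6200 = 3.3238em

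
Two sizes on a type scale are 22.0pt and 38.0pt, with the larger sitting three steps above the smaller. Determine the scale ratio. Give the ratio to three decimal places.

1.200

The ratio satisfies 22.0 × r³ = 38.0, so r = (38.0 / 22.0)^(1/3).
r = 1.7273^(1/3) ≈ 1.1998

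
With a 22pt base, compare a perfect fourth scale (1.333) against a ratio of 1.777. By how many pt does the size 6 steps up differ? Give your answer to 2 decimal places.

569.28pt

Perfect fourth: 22.0 × 1.333⁶ = 123.4251pt
At 1.777: 22.0 × 1.777⁶ = 692.7033pt
Difference: 692.7033 − 123.4251 = 569.2782pt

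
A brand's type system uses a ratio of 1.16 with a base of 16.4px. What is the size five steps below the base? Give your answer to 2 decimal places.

7.81px

Every step multiplies by the scale ratio.
16.4 ÷ 1.16⁵ = 16.4 ÷ 2.10034 ≈ 7.81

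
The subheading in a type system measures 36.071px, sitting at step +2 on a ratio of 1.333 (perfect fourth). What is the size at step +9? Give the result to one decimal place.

269.8px

Moving from step +2 to step +9 is 7 steps up, so multiply by r⁷.
36.071 × 1.333⁷ = 36.071 × 7.47844 ≈ 269.755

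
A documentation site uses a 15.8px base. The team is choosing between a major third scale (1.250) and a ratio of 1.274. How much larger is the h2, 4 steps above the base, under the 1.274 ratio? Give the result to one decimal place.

Major third: 15.8 × 1.250⁴ = 38.574px
At 1.274: 15.8 × 1.274⁴ = 41.623px
Difference: 41.623 − 38.574 = 3.049px

3.0px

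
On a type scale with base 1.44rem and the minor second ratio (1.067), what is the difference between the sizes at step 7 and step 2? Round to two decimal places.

Step 2: 1.44 × 1.067² = 1.6394rem
Step 7: 1.44 × 1.067⁷ = 2.2673rem
Difference: 2.2673 − 1.6394 = 0.6279rem

0.63rem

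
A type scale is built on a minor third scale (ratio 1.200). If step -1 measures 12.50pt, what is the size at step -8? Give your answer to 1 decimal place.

3.5pt

The gap is -8 − (-1) = -7 steps, so the factor is 1.200^-7.
12.50 ÷ 1.200⁷ = 12.50 ÷ 3.58318 ≈ 3.489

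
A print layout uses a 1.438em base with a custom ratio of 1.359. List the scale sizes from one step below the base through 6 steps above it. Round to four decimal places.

Step -1: 1.438 ÷ 1.359 = 1.0581
Step 0: 1.438em
Step 1: 1.438 × 1.359 = 1.9542
Step 2: 1.438 × 1.359² = 2.6558
Step 3: 1.438 × 1.359³ = 3.6093
Step 4: 1.438 × 1.359⁴ = 4.9050
Step 5: 1.438 × 1.359⁵ = 6.6659
Step 6: 1.438 × 1.359⁶ = 9.0589

1.0581em, 1.4380em, 1.9542em, 2.6558em, 3.6093em, 4.9050em, 6.6659em, 9.0589em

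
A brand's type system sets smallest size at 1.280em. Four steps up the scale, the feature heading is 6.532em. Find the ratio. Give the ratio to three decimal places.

1.503

r⁴ = 6.532 / 1.280, so r = (6.532/1.280)^(1/4).
r = 5.1031^(1/4) ≈ 1.5030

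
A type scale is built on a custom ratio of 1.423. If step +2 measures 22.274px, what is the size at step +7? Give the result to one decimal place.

130.0px

The gap is 7 − (2) = 5 steps, so the factor is 1.423^5.
22.274 × 1.423⁵ = 22.274 × 5.83478 ≈ 129.964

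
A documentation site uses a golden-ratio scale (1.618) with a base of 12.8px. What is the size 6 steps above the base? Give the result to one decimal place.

12.8 × 1.618⁶ = 12.8 × 17.94201 ≈ 229.66

229.7px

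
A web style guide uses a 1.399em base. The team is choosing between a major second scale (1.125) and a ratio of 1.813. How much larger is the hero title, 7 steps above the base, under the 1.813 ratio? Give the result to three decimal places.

86.884em

Major second: 1.399 × 1.125⁷ = 3.19070em
At 1.813: 1.399 × 1.813⁷ = 90.07460em
Difference: 90.07460 − 3.19070 = 86.88390em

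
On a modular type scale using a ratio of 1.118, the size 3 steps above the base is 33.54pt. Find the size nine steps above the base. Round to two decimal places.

65.50pt

33.54 × 1.118⁶ = 33.54 × 1.95277 ≈ 65.496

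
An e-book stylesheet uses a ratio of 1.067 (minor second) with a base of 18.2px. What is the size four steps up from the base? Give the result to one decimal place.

18.2 × 1.067⁴ = 18.2 × 1.29616 ≈ 23.59

23.6px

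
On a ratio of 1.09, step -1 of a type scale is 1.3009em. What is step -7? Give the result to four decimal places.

Moving from step -1 to step -7 is 6 steps down, so divide by r⁶.
1.3009 ÷ 1.09⁶ = 1.3009 ÷ 1.67710 ≈ 0.7757

0.7757em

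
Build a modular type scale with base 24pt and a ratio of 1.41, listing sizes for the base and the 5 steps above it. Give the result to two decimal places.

24.00pt, 33.84pt, 47.71pt, 67.28pt, 94.86pt, 133.75pt

Step 0: 24pt
Step 1: 24.0 × 1.41 = 33.84
Step 2: 24.0 × 1.41² = 47.71
Step 3: 24.0 × 1.41³ = 67.28
Step 4: 24.0 × 1.41⁴ = 94.86
Step 5: 24.0 × 1.41⁵ = 133.75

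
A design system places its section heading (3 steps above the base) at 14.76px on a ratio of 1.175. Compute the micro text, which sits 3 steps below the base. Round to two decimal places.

5.61px

Moving from step +3 to step -3 is 6 steps down, so divide by r⁶.
14.76 ÷ 1.175⁶ = 14.76 ÷ 2.63164 ≈ 5.609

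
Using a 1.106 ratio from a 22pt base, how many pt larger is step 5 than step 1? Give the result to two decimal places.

12.08pt

Step 1: 22.0 × 1.106 = 24.3320pt
Step 5: 22.0 × 1.106⁵ = 36.4081pt
Difference: 36.4081 − 24.3320 = 12.0761pt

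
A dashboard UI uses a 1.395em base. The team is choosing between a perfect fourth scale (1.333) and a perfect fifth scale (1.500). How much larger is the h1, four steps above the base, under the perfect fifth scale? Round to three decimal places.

Perfect fourth: 1.395 × 1.333⁴ = 4.40448em
Perfect fifth: 1.395 × 1.500⁴ = 7.06219em
Difference: 7.06219 − 4.40448 = 2.65771em

2.658em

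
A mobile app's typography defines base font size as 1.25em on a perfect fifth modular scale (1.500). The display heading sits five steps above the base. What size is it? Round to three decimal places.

9.492em

1.25 × 1.500⁵ = 1.25 × 7.59375 ≈ 9.492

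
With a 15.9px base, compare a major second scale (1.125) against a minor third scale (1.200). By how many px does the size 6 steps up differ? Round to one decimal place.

Major second: 15.9 × 1.125⁶ = 32.234px
Minor third: 15.9 × 1.200⁶ = 47.477px
Difference: 47.477 − 32.234 = 15.243px

15.2px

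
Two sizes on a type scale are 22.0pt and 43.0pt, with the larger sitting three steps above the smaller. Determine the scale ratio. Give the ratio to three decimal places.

1.250

The ratio satisfies 22.0 × r³ = 43.0, so r = (43.0 / 22.0)^(1/3).
r = 1.9545^(1/3) ≈ 1.2503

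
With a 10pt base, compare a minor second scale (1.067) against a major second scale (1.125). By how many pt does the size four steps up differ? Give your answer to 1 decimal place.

3.1pt

Minor second: 10.0 × 1.067⁴ = 12.962pt
Major second: 10.0 × 1.125⁴ = 16.018pt
Difference: 16.018 − 12.962 = 3.056pt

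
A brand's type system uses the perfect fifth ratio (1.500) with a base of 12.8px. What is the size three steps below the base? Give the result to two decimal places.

A modular type scale is a geometric sequence: sizeₙ = base × rⁿ.
12.8 ÷ 1.500³ = 12.8 ÷ 3.37500 ≈ 3.79

3.79px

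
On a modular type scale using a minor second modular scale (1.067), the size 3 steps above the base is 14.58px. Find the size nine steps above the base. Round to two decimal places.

21.52px

14.58 × 1.067⁶ = 14.58 × 1.47566 ≈ 21.515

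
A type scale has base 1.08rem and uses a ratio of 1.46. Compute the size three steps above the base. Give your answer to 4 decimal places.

3.3611rem

Every step multiplies by the scale ratio.
1.08 × 1.46³ = 1.08 × 3.11214 ≈ 3.3611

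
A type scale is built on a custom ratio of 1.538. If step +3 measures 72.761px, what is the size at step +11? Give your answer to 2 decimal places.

2277.98px

Moving from step +3 to step +11 is 8 steps up, so multiply by r⁸.
72.761 × 1.538⁸ = 72.761 × 31.30767 ≈ 2277.977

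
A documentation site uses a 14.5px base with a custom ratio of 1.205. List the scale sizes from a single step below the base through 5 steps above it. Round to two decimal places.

Step -1: 14.5 ÷ 1.205 = 12.03
Step 0: 14.5px
Step 1: 14.5 × 1.205 = 17.47
Step 2: 14.5 × 1.205² = 21.05
Step 3: 14.5 × 1.205³ = 25.37
Step 4: 14.5 × 1.205⁴ = 30.57
Step 5: 14.5 × 1.205⁵ = 36.84

12.03px, 14.50px, 17.47px, 21.05px, 25.37px, 30.57px, 36.84px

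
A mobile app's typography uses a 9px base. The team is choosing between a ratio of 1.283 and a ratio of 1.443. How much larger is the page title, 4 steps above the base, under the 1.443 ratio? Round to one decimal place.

At 1.283: 9.0 × 1.283⁴ = 24.386px
At 1.443: 9.0 × 1.443⁴ = 39.022px
Difference: 39.022 − 24.386 = 14.636px

14.6px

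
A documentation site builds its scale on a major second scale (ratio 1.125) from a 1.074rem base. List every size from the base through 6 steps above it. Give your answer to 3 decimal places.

1.074rem, 1.208rem, 1.359rem, 1.529rem, 1.720rem, 1.935rem, 2.177rem

Step 0: 1.074rem
Step 1: 1.074 × 1.125 = 1.208
Step 2: 1.074 × 1.125² = 1.359
Step 3: 1.074 × 1.125³ = 1.529
Step 4: 1.074 × 1.125⁴ = 1.720
Step 5: 1.074 × 1.125⁵ = 1.935
Step 6: 1.074 × 1.125⁶ = 2.177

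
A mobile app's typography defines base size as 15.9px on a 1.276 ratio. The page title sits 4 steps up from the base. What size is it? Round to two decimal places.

42.15px

15.9 × 1.276⁴ = 15.9 × 2.65096 ≈ 42.15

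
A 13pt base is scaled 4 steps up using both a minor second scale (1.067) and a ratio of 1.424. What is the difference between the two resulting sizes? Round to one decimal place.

Minor second: 13.0 × 1.067⁴ = 16.850pt
At 1.424: 13.0 × 1.424⁴ = 53.454pt
Difference: 53.454 − 16.850 = 36.604pt

36.6pt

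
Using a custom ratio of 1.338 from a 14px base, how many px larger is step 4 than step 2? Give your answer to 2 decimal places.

19.81px

Step 2: 14.0 × 1.338² = 25.0634px
Step 4: 14.0 × 1.338⁴ = 44.8696px
Difference: 44.8696 − 25.0634 = 19.8062px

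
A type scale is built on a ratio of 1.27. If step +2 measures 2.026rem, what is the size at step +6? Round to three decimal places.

2.026 × 1.27⁴ = 2.026 × 2.60145 ≈ 5.271

5.271rem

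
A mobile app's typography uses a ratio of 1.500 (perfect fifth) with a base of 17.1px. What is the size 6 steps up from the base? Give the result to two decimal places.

A modular type scale is a geometric sequence: sizeₙ = base × rⁿ.
17.1 × 1.500⁶ = 17.1 × 11.39062 ≈ 194.78

194.78px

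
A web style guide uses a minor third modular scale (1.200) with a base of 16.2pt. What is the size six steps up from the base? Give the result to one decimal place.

16.2 × 1.200⁶ = 16.2 × 2.98598 ≈ 48.37

48.4pt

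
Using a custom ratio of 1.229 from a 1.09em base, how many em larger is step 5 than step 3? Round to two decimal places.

1.03em

Step 3: 1.09 × 1.229³ = 2.0234em
Step 5: 1.09 × 1.229⁵ = 3.0562em
Difference: 3.0562 − 2.0234 = 1.0328em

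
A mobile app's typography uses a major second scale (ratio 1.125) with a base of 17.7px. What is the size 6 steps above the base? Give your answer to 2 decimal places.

Every step multiplies by the scale ratio.
17.7 × 1.125⁶ = 17.7 × 2.02729 ≈ 35.88

35.88px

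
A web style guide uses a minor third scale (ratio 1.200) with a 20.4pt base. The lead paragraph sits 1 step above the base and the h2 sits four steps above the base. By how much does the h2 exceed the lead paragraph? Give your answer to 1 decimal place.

17.8pt

Step 1: 20.4 × 1.200 = 24.480pt
Step 4: 20.4 × 1.200⁴ = 42.301pt
Difference: 42.301 − 24.480 = 17.821pt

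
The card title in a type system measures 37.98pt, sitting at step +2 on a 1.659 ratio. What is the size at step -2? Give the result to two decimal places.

5.01pt

37.98 ÷ 1.659⁴ = 37.98 ÷ 7.57505 ≈ 5.014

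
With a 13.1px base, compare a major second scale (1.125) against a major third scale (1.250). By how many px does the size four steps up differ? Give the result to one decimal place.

Major second: 13.1 × 1.125⁴ = 20.984px
Major third: 13.1 × 1.250⁴ = 31.982px
Difference: 31.982 − 20.984 = 10.998px

11.0px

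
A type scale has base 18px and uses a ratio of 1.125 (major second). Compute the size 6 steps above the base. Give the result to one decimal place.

18.0 × 1.125⁶ = 18.0 × 2.02729 ≈ 36.49

36.5px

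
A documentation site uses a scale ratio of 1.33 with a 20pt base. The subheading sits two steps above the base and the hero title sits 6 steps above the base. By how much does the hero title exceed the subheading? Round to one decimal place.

Step 2: 20.0 × 1.33² = 35.378pt
Step 6: 20.0 × 1.33⁶ = 110.698pt
Difference: 110.698 − 35.378 = 75.320pt

75.3pt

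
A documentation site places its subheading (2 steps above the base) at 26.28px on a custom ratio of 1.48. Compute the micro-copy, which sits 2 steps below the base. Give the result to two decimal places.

5.48px

26.28 ÷ 1.48⁴ = 26.28 ÷ 4.79785 ≈ 5.477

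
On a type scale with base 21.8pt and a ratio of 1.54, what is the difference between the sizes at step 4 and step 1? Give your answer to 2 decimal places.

Step 1: 21.8 × 1.54 = 33.5720pt
Step 4: 21.8 × 1.54⁴ = 122.6138pt
Difference: 122.6138 − 33.5720 = 89.0418pt

89.04pt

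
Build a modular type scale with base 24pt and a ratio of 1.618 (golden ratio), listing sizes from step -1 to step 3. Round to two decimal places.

14.83pt, 24.00pt, 38.83pt, 62.83pt, 101.66pt

Step -1: 24.0 ÷ 1.618 = 14.83
Step 0: 24pt
Step 1: 24.0 × 1.618 = 38.83
Step 2: 24.0 × 1.618² = 62.83
Step 3: 24.0 × 1.618³ = 101.66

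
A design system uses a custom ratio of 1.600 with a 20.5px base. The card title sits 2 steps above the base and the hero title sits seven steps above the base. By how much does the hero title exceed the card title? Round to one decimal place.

Step 2: 20.5 × 1.600² = 52.480px
Step 7: 20.5 × 1.600⁷ = 550.293px
Difference: 550.293 − 52.480 = 497.813px

497.8px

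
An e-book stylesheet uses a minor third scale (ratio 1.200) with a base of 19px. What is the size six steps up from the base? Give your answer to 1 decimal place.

56.7px

Each step on a modular scale multiplies by the ratio, so the size n steps from the base is base × ratioⁿ.
19.0 × 1.200⁶ = 19.0 × 2.98598 ≈ 56.73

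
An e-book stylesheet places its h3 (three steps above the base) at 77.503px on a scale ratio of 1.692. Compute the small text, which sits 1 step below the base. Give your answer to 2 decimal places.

9.46px

The gap is -1 − (3) = -4 steps, so the factor is 1.692^-4.
77.503 ÷ 1.692⁴ = 77.503 ÷ 8.19599 ≈ 9.456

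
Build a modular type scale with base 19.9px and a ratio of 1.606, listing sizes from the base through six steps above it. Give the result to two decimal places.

19.90px, 31.96px, 51.33px, 82.43px, 132.38px, 212.61px, 341.45px

Step 0: 19.9px
Step 1: 19.9 × 1.606 = 31.96
Step 2: 19.9 × 1.606² = 51.33
Step 3: 19.9 × 1.606³ = 82.43
Step 4: 19.9 × 1.606⁴ = 132.38
Step 5: 19.9 × 1.606⁵ = 212.61
Step 6: 19.9 × 1.606⁶ = 341.45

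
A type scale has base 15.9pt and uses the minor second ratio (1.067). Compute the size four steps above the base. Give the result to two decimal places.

A modular type scale is a geometric sequence: sizeₙ = base × rⁿ.
15.9 × 1.067⁴ = 15.9 × 1.29616 ≈ 20.61

20.61pt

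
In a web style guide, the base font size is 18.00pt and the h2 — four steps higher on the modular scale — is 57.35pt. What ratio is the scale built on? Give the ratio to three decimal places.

1.336

The ratio satisfies 18.00 × r⁴ = 57.35, so r = (57.35 / 18.00)^(1/4).
r = 3.1861^(1/4) ≈ 1.3360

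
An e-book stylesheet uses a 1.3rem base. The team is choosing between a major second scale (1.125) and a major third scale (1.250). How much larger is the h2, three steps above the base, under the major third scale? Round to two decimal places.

Major second: 1.3 × 1.125³ = 1.8510rem
Major third: 1.3 × 1.250³ = 2.5391rem
Difference: 2.5391 − 1.8510 = 0.6881rem

0.69rem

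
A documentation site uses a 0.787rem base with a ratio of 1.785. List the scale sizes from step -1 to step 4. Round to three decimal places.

0.441rem, 0.787rem, 1.405rem, 2.508rem, 4.476rem, 7.990rem

Step -1: 0.787 ÷ 1.785 = 0.441
Step 0: 0.787rem
Step 1: 0.787 × 1.785 = 1.405
Step 2: 0.787 × 1.785² = 2.508
Step 3: 0.787 × 1.785³ = 4.476
Step 4: 0.787 × 1.785⁴ = 7.990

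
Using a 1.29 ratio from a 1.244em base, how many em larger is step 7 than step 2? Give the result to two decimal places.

Step 2: 1.244 × 1.29² = 2.0701em
Step 7: 1.244 × 1.29⁷ = 7.3952em
Difference: 7.3952 − 2.0701 = 5.3251em

5.33em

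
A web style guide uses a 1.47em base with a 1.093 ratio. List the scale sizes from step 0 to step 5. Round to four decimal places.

Step 0: 1.47em
Step 1: 1.47 × 1.093 = 1.6067
Step 2: 1.47 × 1.093² = 1.7561
Step 3: 1.47 × 1.093³ = 1.9195
Step 4: 1.47 × 1.093⁴ = 2.0980
Step 5: 1.47 × 1.093⁵ = 2.2931

1.4700em, 1.6067em, 1.7561em, 1.9195em, 2.0980em, 2.2931em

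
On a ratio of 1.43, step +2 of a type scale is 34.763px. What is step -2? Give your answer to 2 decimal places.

8.31px

34.763 ÷ 1.43⁴ = 34.763 ÷ 4.18162 ≈ 8.313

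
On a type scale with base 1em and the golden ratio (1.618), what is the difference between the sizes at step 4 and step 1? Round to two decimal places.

5.24em

Step 1: 1.0 × 1.618 = 1.6180em
Step 4: 1.0 × 1.618⁴ = 6.8535em
Difference: 6.8535 − 1.6180 = 5.2355em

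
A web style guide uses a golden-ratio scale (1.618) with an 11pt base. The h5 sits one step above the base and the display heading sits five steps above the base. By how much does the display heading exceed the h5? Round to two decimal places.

Step 1: 11.0 × 1.618 = 17.7980pt
Step 5: 11.0 × 1.618⁵ = 121.9791pt
Difference: 121.9791 − 17.7980 = 104.1811pt

104.18pt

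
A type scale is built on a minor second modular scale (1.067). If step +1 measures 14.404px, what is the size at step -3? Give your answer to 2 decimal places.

11.11px

Moving from step +1 to step -3 is 4 steps down, so divide by r⁴.
14.404 ÷ 1.067⁴ = 14.404 ÷ 1.29616 ≈ 11.113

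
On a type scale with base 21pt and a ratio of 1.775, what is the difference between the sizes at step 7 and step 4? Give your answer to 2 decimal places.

957.30pt

Step 4: 21.0 × 1.775⁴ = 208.4552pt
Step 7: 21.0 × 1.775⁷ = 1165.7564pt
Difference: 1165.7564 − 208.4552 = 957.3012pt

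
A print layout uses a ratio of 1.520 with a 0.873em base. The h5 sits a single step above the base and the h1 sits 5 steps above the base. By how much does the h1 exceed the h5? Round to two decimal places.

5.76em

Step 1: 0.873 × 1.520 = 1.3270em
Step 5: 0.873 × 1.520⁵ = 7.0832em
Difference: 7.0832 − 1.3270 = 5.7562em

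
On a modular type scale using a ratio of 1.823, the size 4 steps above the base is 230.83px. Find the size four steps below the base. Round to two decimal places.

1.89px

230.83 ÷ 1.823⁸ = 230.83 ÷ 121.98133 ≈ 1.892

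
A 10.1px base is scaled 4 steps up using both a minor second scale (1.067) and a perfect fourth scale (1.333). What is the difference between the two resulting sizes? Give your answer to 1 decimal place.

18.8px

Minor second: 10.1 × 1.067⁴ = 13.091px
Perfect fourth: 10.1 × 1.333⁴ = 31.889px
Difference: 31.889 − 13.091 = 18.798px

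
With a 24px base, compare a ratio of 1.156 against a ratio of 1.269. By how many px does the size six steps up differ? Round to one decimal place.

At 1.156: 24.0 × 1.156⁶ = 57.274px
At 1.269: 24.0 × 1.269⁶ = 100.226px
Difference: 100.226 − 57.274 = 42.952px

43.0px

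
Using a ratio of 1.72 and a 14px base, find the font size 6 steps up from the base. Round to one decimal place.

Every step multiplies by the scale ratio.
14.0 × 1.72⁶ = 14.0 × 25.89230 ≈ 362.49

362.5px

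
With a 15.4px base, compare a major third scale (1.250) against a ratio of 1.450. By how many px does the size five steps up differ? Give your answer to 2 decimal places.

51.71px

Major third: 15.4 × 1.250⁵ = 46.9971px
At 1.450: 15.4 × 1.450⁵ = 98.7099px
Difference: 98.7099 − 46.9971 = 51.7128px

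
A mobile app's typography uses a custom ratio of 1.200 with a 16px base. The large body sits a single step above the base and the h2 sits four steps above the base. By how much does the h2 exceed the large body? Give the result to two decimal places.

13.98px

Step 1: 16.0 × 1.200 = 19.2000px
Step 4: 16.0 × 1.200⁴ = 33.1776px
Difference: 33.1776 − 19.2000 = 13.9776px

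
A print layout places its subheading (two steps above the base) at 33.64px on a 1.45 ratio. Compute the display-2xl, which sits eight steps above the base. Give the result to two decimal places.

The gap is 8 − (2) = 6 steps, so the factor is 1.45^6.
33.64 × 1.45⁶ = 33.64 × 9.29411 ≈ 312.654

312.65px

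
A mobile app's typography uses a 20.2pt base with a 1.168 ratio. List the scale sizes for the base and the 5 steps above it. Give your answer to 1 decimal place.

Step 0: 20.2pt
Step 1: 20.2 × 1.168 = 23.6
Step 2: 20.2 × 1.168² = 27.6
Step 3: 20.2 × 1.168³ = 32.2
Step 4: 20.2 × 1.168⁴ = 37.6
Step 5: 20.2 × 1.168⁵ = 43.9

20.2pt, 23.6pt, 27.6pt, 32.2pt, 37.6pt, 43.9pt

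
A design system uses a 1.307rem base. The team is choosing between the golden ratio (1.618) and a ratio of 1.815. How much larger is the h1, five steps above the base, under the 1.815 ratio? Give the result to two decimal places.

11.25rem

Golden ratio: 1.307 × 1.618⁵ = 14.4933rem
At 1.815: 1.307 × 1.815⁵ = 25.7430rem
Difference: 25.7430 − 14.4933 = 11.2497rem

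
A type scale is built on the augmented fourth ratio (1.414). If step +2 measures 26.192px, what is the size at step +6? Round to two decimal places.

104.70px

Moving from step +2 to step +6 is 4 steps up, so multiply by r⁴.
26.192 × 1.414⁴ = 26.192 × 3.99758 ≈ 104.705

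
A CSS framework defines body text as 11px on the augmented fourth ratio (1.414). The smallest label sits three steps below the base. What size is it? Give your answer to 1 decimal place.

3.9px

11.0 ÷ 1.414³ = 11.0 ÷ 2.82715 ≈ 3.89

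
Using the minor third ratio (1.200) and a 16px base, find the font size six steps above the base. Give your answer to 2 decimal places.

A modular type scale is a geometric sequence: sizeₙ = base × rⁿ.
16.0 × 1.200⁶ = 16.0 × 2.98598 ≈ 47.78

47.78px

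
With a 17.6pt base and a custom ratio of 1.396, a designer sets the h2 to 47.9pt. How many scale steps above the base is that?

1.396ⁿ = 47.9 / 17.6 = 2.7216
n = ln(2.7216) / ln(1.396) = 1.0012 / 0.3336 ≈ 3.00

3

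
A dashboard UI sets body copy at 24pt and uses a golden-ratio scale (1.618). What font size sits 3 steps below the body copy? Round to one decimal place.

24.0 ÷ 1.618³ = 24.0 ÷ 4.23580 ≈ 5.67

5.7pt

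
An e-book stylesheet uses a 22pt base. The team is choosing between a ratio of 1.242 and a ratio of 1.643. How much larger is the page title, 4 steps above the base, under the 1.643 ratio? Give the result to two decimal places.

At 1.242: 22.0 × 1.242⁴ = 52.3491pt
At 1.643: 22.0 × 1.643⁴ = 160.3145pt
Difference: 160.3145 − 52.3491 = 107.9654pt

107.97pt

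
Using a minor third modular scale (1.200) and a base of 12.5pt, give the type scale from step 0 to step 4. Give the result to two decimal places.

Step 0: 12.5pt
Step 1: 12.5 × 1.200 = 15.00
Step 2: 12.5 × 1.200² = 18.00
Step 3: 12.5 × 1.200³ = 21.60
Step 4: 12.5 × 1.200⁴ = 25.92

12.50pt, 15.00pt, 18.00pt, 21.60pt, 25.92pt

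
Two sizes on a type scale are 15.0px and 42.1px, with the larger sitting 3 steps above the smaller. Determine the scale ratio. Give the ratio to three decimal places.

1.411

r³ = 42.1 / 15.0, so r = (42.1/15.0)^(1/3).
r = 2.8067^(1/3) ≈ 1.4106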